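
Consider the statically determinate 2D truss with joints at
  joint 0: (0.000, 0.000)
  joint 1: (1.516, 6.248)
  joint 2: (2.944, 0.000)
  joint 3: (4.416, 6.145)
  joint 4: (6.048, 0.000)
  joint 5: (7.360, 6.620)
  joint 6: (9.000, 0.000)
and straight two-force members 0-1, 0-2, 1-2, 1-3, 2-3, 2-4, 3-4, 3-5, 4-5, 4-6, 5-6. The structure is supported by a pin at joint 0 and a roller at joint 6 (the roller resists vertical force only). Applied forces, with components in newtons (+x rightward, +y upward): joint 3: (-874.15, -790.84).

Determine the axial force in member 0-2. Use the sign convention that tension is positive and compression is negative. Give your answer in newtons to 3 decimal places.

-631.597

N=7 nodes, M=11 members, R=3 reactions → 2N=14, M+R=14
member 0 (0-1): L=6.4293, (cx,cy)=(0.2358,0.9718)
member 1 (0-2): L=2.9440, (cx,cy)=(1.0000,0.0000)
member 2 (1-2): L=6.4091, (cx,cy)=(0.2228,-0.9749)
member 3 (1-3): L=2.9018, (cx,cy)=(0.9994,-0.0355)
member 4 (2-3): L=6.3188, (cx,cy)=(0.2330,0.9725)
member 5 (2-4): L=3.1040, (cx,cy)=(1.0000,0.0000)
member 6 (3-4): L=6.3580, (cx,cy)=(0.2567,-0.9665)
member 7 (3-5): L=2.9821, (cx,cy)=(0.9872,0.1593)
member 8 (4-5): L=6.7488, (cx,cy)=(0.1944,0.9809)
member 9 (4-6): L=2.9520, (cx,cy)=(1.0000,0.0000)
member 10 (5-6): L=6.8201, (cx,cy)=(0.2405,-0.9707)
solve A·x = −loads:
  F[0-1] = -1028.6568 N (compression)
  F[0-2] = -631.5969 N (compression)
  F[1-2] = +1042.7296 N (tension)
  F[1-3] = -475.1808 N (compression)
  F[2-3] = -1045.2757 N (compression)
  F[2-4] = -155.7675 N (compression)
  F[3-4] = +232.1077 N (tension)
  F[3-5] = +97.4332 N (tension)
  F[4-5] = -228.6943 N (compression)
  F[4-6] = -51.7297 N (compression)
  F[5-6] = +215.1236 N (tension)
  Rx@0 = +874.1500 N
  Ry@0 = +999.6514 N
  Ry@6 = -208.8114 N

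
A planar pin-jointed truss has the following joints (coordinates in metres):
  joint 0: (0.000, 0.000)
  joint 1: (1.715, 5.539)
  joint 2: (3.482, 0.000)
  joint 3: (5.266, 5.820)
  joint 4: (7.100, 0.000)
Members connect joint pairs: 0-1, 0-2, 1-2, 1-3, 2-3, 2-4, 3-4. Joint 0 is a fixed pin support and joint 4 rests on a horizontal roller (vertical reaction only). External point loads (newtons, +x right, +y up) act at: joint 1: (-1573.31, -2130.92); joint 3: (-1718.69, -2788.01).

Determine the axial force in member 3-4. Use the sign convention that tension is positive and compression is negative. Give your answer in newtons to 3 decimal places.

N=5 nodes, M=7 members, R=3 reactions → 2N=10, M+R=10
member 0 (0-1): L=5.7984, (cx,cy)=(0.2958,0.9553)
member 1 (0-2): L=3.4820, (cx,cy)=(1.0000,0.0000)
member 2 (1-2): L=5.8140, (cx,cy)=(0.3039,-0.9527)
member 3 (1-3): L=3.5621, (cx,cy)=(0.9969,0.0789)
member 4 (2-3): L=6.0873, (cx,cy)=(0.2931,0.9561)
member 5 (2-4): L=3.6180, (cx,cy)=(1.0000,0.0000)
member 6 (3-4): L=6.1021, (cx,cy)=(0.3006,-0.9538)
solve A·x = −loads:
  F[0-1] = -5205.5120 N (compression)
  F[0-2] = -1752.3662 N (compression)
  F[1-2] = +2912.0714 N (tension)
  F[1-3] = -854.0238 N (compression)
  F[2-3] = -2901.7349 N (compression)
  F[2-4] = -16.9167 N (compression)
  F[3-4] = +56.2856 N (tension)
  Rx@0 = +3292.0000 N
  Ry@0 = +4972.6133 N
  Ry@4 = -53.6833 N

56.286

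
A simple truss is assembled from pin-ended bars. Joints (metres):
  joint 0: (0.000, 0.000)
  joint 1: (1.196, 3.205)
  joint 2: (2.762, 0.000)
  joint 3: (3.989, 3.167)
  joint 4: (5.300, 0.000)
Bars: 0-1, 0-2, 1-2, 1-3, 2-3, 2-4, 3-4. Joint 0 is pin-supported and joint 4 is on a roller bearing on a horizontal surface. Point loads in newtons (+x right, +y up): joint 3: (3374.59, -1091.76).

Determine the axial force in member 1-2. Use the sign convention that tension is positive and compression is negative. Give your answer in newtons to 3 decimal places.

N=5 nodes, M=7 members, R=3 reactions → 2N=10, M+R=10
member 0 (0-1): L=3.4209, (cx,cy)=(0.3496,0.9369)
member 1 (0-2): L=2.7620, (cx,cy)=(1.0000,0.0000)
member 2 (1-2): L=3.5671, (cx,cy)=(0.4390,-0.8985)
member 3 (1-3): L=2.7933, (cx,cy)=(0.9999,-0.0136)
member 4 (2-3): L=3.3964, (cx,cy)=(0.3613,0.9325)
member 5 (2-4): L=2.5380, (cx,cy)=(1.0000,0.0000)
member 6 (3-4): L=3.4276, (cx,cy)=(0.3825,-0.9240)
solve A·x = −loads:
  F[0-1] = +1864.0564 N (tension)
  F[0-2] = +2722.8836 N (tension)
  F[1-2] = -1966.6870 N (compression)
  F[1-3] = +1515.2399 N (tension)
  F[2-3] = +1895.0190 N (tension)
  F[2-4] = +1174.8831 N (tension)
  F[3-4] = -3071.7453 N (compression)
  Rx@0 = -3374.5900 N
  Ry@0 = -1746.4206 N
  Ry@4 = +2838.1806 N

-1966.687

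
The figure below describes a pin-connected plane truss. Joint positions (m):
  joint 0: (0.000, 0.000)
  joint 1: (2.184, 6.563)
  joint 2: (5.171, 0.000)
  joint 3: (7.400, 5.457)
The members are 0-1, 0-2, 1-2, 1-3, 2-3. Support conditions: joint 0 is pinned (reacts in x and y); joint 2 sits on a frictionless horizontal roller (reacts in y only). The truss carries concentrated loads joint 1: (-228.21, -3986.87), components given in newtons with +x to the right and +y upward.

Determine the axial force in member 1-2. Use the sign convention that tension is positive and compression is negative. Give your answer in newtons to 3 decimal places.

N=4 nodes, M=5 members, R=3 reactions → 2N=8, M+R=8
member 0 (0-1): L=6.9169, (cx,cy)=(0.3158,0.9488)
member 1 (0-2): L=5.1710, (cx,cy)=(1.0000,0.0000)
member 2 (1-2): L=7.2108, (cx,cy)=(0.4142,-0.9102)
member 3 (1-3): L=5.3320, (cx,cy)=(0.9783,-0.2074)
member 4 (2-3): L=5.8947, (cx,cy)=(0.3781,0.9257)
solve A·x = −loads:
  F[0-1] = -2732.4210 N (compression)
  F[0-2] = +634.5537 N (tension)
  F[1-2] = -1531.8439 N (compression)
  F[1-3] = +0.0000 N (tension)
  F[2-3] = -0.0000 N (compression)
  Rx@0 = +228.2100 N
  Ry@0 = +2592.6364 N
  Ry@2 = +1394.2336 N

-1531.844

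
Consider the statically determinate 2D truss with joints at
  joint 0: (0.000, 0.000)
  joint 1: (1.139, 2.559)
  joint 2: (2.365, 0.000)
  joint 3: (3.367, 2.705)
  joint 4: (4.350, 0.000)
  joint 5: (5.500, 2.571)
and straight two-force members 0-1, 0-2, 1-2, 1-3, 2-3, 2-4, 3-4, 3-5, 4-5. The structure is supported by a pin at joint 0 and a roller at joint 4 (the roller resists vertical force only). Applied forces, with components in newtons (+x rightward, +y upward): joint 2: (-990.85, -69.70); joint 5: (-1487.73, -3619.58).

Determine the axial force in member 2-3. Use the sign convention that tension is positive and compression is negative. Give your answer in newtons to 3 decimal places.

N=6 nodes, M=9 members, R=3 reactions → 2N=12, M+R=12
member 0 (0-1): L=2.8010, (cx,cy)=(0.4066,0.9136)
member 1 (0-2): L=2.3650, (cx,cy)=(1.0000,0.0000)
member 2 (1-2): L=2.8375, (cx,cy)=(0.4321,-0.9018)
member 3 (1-3): L=2.2328, (cx,cy)=(0.9979,0.0654)
member 4 (2-3): L=2.8846, (cx,cy)=(0.3474,0.9377)
member 5 (2-4): L=1.9850, (cx,cy)=(1.0000,0.0000)
member 6 (3-4): L=2.8781, (cx,cy)=(0.3415,-0.9399)
member 7 (3-5): L=2.1372, (cx,cy)=(0.9980,-0.0627)
member 8 (4-5): L=2.8165, (cx,cy)=(0.4083,0.9128)
solve A·x = −loads:
  F[0-1] = +50.1265 N (tension)
  F[0-2] = -2498.9632 N (compression)
  F[1-2] = -47.7978 N (compression)
  F[1-3] = +41.1231 N (tension)
  F[2-3] = +120.2967 N (tension)
  F[2-4] = -1570.5513 N (compression)
  F[3-4] = -131.4211 N (compression)
  F[3-5] = +127.9596 N (tension)
  F[4-5] = -3956.3852 N (compression)
  Rx@0 = +2478.5800 N
  Ry@0 = -45.7951 N
  Ry@4 = +3735.0751 N

120.297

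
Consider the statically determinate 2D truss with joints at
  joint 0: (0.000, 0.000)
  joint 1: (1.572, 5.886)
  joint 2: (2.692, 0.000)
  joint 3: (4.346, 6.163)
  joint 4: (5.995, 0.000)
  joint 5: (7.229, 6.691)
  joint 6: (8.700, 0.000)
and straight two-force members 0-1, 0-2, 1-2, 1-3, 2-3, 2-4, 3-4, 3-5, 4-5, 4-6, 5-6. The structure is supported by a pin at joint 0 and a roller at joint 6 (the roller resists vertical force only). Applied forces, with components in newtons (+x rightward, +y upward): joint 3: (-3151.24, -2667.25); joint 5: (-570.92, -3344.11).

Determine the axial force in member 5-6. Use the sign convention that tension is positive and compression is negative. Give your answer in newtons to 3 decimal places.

N=7 nodes, M=11 members, R=3 reactions → 2N=14, M+R=14
member 0 (0-1): L=6.0923, (cx,cy)=(0.2580,0.9661)
member 1 (0-2): L=2.6920, (cx,cy)=(1.0000,0.0000)
member 2 (1-2): L=5.9916, (cx,cy)=(0.1869,-0.9824)
member 3 (1-3): L=2.7878, (cx,cy)=(0.9951,0.0994)
member 4 (2-3): L=6.3811, (cx,cy)=(0.2592,0.9658)
member 5 (2-4): L=3.3030, (cx,cy)=(1.0000,0.0000)
member 6 (3-4): L=6.3798, (cx,cy)=(0.2585,-0.9660)
member 7 (3-5): L=2.9310, (cx,cy)=(0.9836,0.1801)
member 8 (4-5): L=6.8038, (cx,cy)=(0.1814,0.9834)
member 9 (4-6): L=2.7050, (cx,cy)=(1.0000,0.0000)
member 10 (5-6): L=6.8508, (cx,cy)=(0.2147,-0.9767)
solve A·x = −loads:
  F[0-1] = -4731.9053 N (compression)
  F[0-2] = -2501.1845 N (compression)
  F[1-2] = +4445.1258 N (tension)
  F[1-3] = -2062.0987 N (compression)
  F[2-3] = -4521.2999 N (compression)
  F[2-4] = -498.3293 N (compression)
  F[3-4] = +1866.1985 N (tension)
  F[3-5] = -564.1814 N (compression)
  F[4-5] = -1833.1855 N (compression)
  F[4-6] = +316.5128 N (tension)
  F[5-6] = -1474.0739 N (compression)
  Rx@0 = +3722.1600 N
  Ry@0 = +4571.6678 N
  Ry@6 = +1439.6922 N

-1474.074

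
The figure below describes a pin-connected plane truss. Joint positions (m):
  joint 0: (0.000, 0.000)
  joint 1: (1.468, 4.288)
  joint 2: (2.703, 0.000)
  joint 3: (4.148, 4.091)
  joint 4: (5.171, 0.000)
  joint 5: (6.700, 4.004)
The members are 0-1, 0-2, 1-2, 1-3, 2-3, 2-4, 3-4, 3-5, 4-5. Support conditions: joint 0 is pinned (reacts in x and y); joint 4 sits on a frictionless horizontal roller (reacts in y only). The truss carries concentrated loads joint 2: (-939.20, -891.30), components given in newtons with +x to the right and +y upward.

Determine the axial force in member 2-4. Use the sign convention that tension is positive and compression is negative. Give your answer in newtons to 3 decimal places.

N=6 nodes, M=9 members, R=3 reactions → 2N=12, M+R=12
member 0 (0-1): L=4.5323, (cx,cy)=(0.3239,0.9461)
member 1 (0-2): L=2.7030, (cx,cy)=(1.0000,0.0000)
member 2 (1-2): L=4.4623, (cx,cy)=(0.2768,-0.9609)
member 3 (1-3): L=2.6872, (cx,cy)=(0.9973,-0.0733)
member 4 (2-3): L=4.3387, (cx,cy)=(0.3330,0.9429)
member 5 (2-4): L=2.4680, (cx,cy)=(1.0000,0.0000)
member 6 (3-4): L=4.2170, (cx,cy)=(0.2426,-0.9701)
member 7 (3-5): L=2.5535, (cx,cy)=(0.9994,-0.0341)
member 8 (4-5): L=4.2860, (cx,cy)=(0.3567,0.9342)
solve A·x = −loads:
  F[0-1] = -449.6357 N (compression)
  F[0-2] = -793.5650 N (compression)
  F[1-2] = +463.6456 N (tension)
  F[1-3] = -274.6940 N (compression)
  F[2-3] = +472.7550 N (tension)
  F[2-4] = +116.5042 N (tension)
  F[3-4] = -480.2486 N (compression)
  F[3-5] = +0.0000 N (tension)
  F[4-5] = -0.0000 N (compression)
  Rx@0 = +939.2000 N
  Ry@0 = +425.3971 N
  Ry@4 = +465.9029 N

116.504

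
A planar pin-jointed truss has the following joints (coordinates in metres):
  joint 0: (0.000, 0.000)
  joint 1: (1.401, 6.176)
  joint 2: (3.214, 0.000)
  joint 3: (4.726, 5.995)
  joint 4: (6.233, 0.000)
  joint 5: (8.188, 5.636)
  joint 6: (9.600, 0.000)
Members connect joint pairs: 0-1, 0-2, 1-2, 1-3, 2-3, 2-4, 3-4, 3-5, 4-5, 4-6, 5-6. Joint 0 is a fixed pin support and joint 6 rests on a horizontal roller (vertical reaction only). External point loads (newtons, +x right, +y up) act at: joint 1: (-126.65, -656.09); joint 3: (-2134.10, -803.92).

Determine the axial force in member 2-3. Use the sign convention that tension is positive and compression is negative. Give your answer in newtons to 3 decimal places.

-1833.184

N=7 nodes, M=11 members, R=3 reactions → 2N=14, M+R=14
member 0 (0-1): L=6.3329, (cx,cy)=(0.2212,0.9752)
member 1 (0-2): L=3.2140, (cx,cy)=(1.0000,0.0000)
member 2 (1-2): L=6.4366, (cx,cy)=(0.2817,-0.9595)
member 3 (1-3): L=3.3299, (cx,cy)=(0.9985,-0.0544)
member 4 (2-3): L=6.1827, (cx,cy)=(0.2446,0.9696)
member 5 (2-4): L=3.0190, (cx,cy)=(1.0000,0.0000)
member 6 (3-4): L=6.1815, (cx,cy)=(0.2438,-0.9698)
member 7 (3-5): L=3.4806, (cx,cy)=(0.9947,-0.1031)
member 8 (4-5): L=5.9654, (cx,cy)=(0.3277,0.9448)
member 9 (4-6): L=3.3670, (cx,cy)=(1.0000,0.0000)
member 10 (5-6): L=5.8102, (cx,cy)=(0.2430,-0.9700)
solve A·x = −loads:
  F[0-1] = -2443.2141 N (compression)
  F[0-2] = -1720.2494 N (compression)
  F[1-2] = +1852.5275 N (tension)
  F[1-3] = -937.0373 N (compression)
  F[2-3] = -1833.1837 N (compression)
  F[2-4] = -750.1390 N (compression)
  F[3-4] = +894.4821 N (tension)
  F[3-5] = +534.9249 N (tension)
  F[4-5] = -918.2015 N (compression)
  F[4-6] = -231.1581 N (compression)
  F[5-6] = +951.1835 N (tension)
  Rx@0 = +2260.7500 N
  Ry@0 = +2382.6779 N
  Ry@6 = -922.6679 N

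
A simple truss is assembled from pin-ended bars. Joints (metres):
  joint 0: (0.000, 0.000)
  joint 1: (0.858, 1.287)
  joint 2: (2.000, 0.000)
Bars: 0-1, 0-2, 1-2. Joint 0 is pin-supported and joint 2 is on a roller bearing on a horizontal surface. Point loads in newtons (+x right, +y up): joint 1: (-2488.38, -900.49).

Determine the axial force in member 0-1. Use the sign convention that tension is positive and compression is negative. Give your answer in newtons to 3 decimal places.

N=3 nodes, M=3 members, R=3 reactions → 2N=6, M+R=6
member 0 (0-1): L=1.5468, (cx,cy)=(0.5547,0.8321)
member 1 (0-2): L=2.0000, (cx,cy)=(1.0000,0.0000)
member 2 (1-2): L=1.7206, (cx,cy)=(0.6637,-0.7480)
solve A·x = −loads:
  F[0-1] = -2542.4573 N (compression)
  F[0-2] = -1078.0785 N (compression)
  F[1-2] = +1624.3111 N (tension)
  Rx@0 = +2488.3800 N
  Ry@0 = +2115.4523 N
  Ry@2 = -1214.9623 N

-2542.457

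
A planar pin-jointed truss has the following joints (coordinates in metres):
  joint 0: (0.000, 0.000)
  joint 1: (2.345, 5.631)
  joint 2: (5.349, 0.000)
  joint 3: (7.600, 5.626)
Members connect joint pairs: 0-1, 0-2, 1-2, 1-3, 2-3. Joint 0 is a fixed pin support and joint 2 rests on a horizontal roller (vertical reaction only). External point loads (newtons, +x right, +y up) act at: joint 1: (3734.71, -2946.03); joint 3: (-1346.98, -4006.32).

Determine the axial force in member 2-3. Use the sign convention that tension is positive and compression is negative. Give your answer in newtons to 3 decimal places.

-4314.835

N=4 nodes, M=5 members, R=3 reactions → 2N=8, M+R=8
member 0 (0-1): L=6.0998, (cx,cy)=(0.3844,0.9231)
member 1 (0-2): L=5.3490, (cx,cy)=(1.0000,0.0000)
member 2 (1-2): L=6.3822, (cx,cy)=(0.4707,-0.8823)
member 3 (1-3): L=5.2550, (cx,cy)=(1.0000,-0.0010)
member 4 (2-3): L=6.0596, (cx,cy)=(0.3715,0.9284)
solve A·x = −loads:
  F[0-1] = +2758.3221 N (tension)
  F[0-2] = +1327.3185 N (tension)
  F[1-2] = -6225.3339 N (compression)
  F[1-3] = +255.8780 N (tension)
  F[2-3] = -4314.8352 N (compression)
  Rx@0 = -2387.7300 N
  Ry@0 = -2546.3441 N
  Ry@2 = +9498.6941 N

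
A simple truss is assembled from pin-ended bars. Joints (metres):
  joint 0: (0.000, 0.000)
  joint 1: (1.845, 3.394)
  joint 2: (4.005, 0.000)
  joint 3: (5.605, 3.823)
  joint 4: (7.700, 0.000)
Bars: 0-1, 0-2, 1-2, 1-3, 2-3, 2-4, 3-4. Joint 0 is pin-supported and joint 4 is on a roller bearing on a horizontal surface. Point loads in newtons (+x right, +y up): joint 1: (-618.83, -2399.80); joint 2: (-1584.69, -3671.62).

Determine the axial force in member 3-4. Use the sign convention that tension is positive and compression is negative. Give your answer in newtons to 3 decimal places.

N=5 nodes, M=7 members, R=3 reactions → 2N=10, M+R=10
member 0 (0-1): L=3.8631, (cx,cy)=(0.4776,0.8786)
member 1 (0-2): L=4.0050, (cx,cy)=(1.0000,0.0000)
member 2 (1-2): L=4.0230, (cx,cy)=(0.5369,-0.8436)
member 3 (1-3): L=3.7844, (cx,cy)=(0.9936,0.1134)
member 4 (2-3): L=4.1443, (cx,cy)=(0.3861,0.9225)
member 5 (2-4): L=3.6950, (cx,cy)=(1.0000,0.0000)
member 6 (3-4): L=4.3594, (cx,cy)=(0.4806,-0.8770)
solve A·x = −loads:
  F[0-1] = -4392.8420 N (compression)
  F[0-2] = -105.4978 N (compression)
  F[1-2] = +1426.5463 N (tension)
  F[1-3] = -2259.6819 N (compression)
  F[2-3] = +2675.5664 N (tension)
  F[2-4] = +1212.1566 N (tension)
  F[3-4] = -2522.3263 N (compression)
  Rx@0 = +2203.5200 N
  Ry@0 = +3859.4512 N
  Ry@4 = +2211.9688 N

-2522.326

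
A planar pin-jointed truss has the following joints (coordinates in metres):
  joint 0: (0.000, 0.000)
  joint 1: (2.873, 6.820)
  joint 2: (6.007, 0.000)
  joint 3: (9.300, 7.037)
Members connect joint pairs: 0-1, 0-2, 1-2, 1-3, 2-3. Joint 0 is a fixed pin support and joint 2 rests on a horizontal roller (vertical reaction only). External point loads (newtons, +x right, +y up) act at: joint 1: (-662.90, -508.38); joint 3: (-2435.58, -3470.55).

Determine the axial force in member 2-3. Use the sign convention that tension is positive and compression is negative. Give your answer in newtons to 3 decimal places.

-3801.011

N=4 nodes, M=5 members, R=3 reactions → 2N=8, M+R=8
member 0 (0-1): L=7.4004, (cx,cy)=(0.3882,0.9216)
member 1 (0-2): L=6.0070, (cx,cy)=(1.0000,0.0000)
member 2 (1-2): L=7.5056, (cx,cy)=(0.4176,-0.9087)
member 3 (1-3): L=6.4307, (cx,cy)=(0.9994,0.0337)
member 4 (2-3): L=7.7694, (cx,cy)=(0.4238,0.9057)
solve A·x = −loads:
  F[0-1] = -2136.0575 N (compression)
  F[0-2] = -2269.2195 N (compression)
  F[1-2] = +1576.2902 N (tension)
  F[1-3] = -825.0161 N (compression)
  F[2-3] = -3801.0108 N (compression)
  Rx@0 = +3098.4800 N
  Ry@0 = +1968.5194 N
  Ry@2 = +2010.4106 N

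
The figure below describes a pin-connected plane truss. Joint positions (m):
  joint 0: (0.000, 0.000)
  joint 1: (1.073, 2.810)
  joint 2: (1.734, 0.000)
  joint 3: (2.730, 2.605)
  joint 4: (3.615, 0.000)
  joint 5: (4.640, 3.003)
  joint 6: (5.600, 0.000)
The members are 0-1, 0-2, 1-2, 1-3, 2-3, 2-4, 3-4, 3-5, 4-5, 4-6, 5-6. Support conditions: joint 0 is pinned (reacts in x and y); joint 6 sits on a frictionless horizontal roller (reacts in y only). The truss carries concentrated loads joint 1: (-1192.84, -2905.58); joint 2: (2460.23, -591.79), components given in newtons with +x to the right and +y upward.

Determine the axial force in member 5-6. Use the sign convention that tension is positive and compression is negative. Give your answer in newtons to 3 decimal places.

N=7 nodes, M=11 members, R=3 reactions → 2N=14, M+R=14
member 0 (0-1): L=3.0079, (cx,cy)=(0.3567,0.9342)
member 1 (0-2): L=1.7340, (cx,cy)=(1.0000,0.0000)
member 2 (1-2): L=2.8867, (cx,cy)=(0.2290,-0.9734)
member 3 (1-3): L=1.6696, (cx,cy)=(0.9924,-0.1228)
member 4 (2-3): L=2.7889, (cx,cy)=(0.3571,0.9341)
member 5 (2-4): L=1.8810, (cx,cy)=(1.0000,0.0000)
member 6 (3-4): L=2.7512, (cx,cy)=(0.3217,-0.9469)
member 7 (3-5): L=1.9510, (cx,cy)=(0.9790,0.2040)
member 8 (4-5): L=3.1731, (cx,cy)=(0.3230,0.9464)
member 9 (4-6): L=1.9850, (cx,cy)=(1.0000,0.0000)
member 10 (5-6): L=3.1527, (cx,cy)=(0.3045,-0.9525)
solve A·x = −loads:
  F[0-1] = -3592.2894 N (compression)
  F[0-2] = +2548.8600 N (tension)
  F[1-2] = +488.1292 N (tension)
  F[1-3] = -201.9304 N (compression)
  F[2-3] = +124.8642 N (tension)
  F[2-4] = +155.8100 N (tension)
  F[3-4] = -171.5100 N (compression)
  F[3-5] = -102.8013 N (compression)
  F[4-5] = +171.5935 N (tension)
  F[4-6] = +45.2103 N (tension)
  F[5-6] = -148.4740 N (compression)
  Rx@0 = -1267.3900 N
  Ry@0 = +3355.9466 N
  Ry@6 = +141.4234 N

-148.474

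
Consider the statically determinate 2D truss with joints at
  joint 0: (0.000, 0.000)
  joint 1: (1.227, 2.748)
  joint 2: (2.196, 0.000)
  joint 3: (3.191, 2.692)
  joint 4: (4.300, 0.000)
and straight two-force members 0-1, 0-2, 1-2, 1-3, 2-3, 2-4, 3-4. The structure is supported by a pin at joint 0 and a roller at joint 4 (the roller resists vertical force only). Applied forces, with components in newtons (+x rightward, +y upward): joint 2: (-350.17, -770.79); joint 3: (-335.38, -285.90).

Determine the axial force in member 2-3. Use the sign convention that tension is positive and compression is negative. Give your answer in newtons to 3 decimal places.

100.994

N=5 nodes, M=7 members, R=3 reactions → 2N=10, M+R=10
member 0 (0-1): L=3.0095, (cx,cy)=(0.4077,0.9131)
member 1 (0-2): L=2.1960, (cx,cy)=(1.0000,0.0000)
member 2 (1-2): L=2.9138, (cx,cy)=(0.3326,-0.9431)
member 3 (1-3): L=1.9648, (cx,cy)=(0.9996,-0.0285)
member 4 (2-3): L=2.8700, (cx,cy)=(0.3467,0.9380)
member 5 (2-4): L=2.1040, (cx,cy)=(1.0000,0.0000)
member 6 (3-4): L=2.9115, (cx,cy)=(0.3809,-0.9246)
solve A·x = −loads:
  F[0-1] = -723.7325 N (compression)
  F[0-2] = -390.4769 N (compression)
  F[1-2] = +716.8590 N (tension)
  F[1-3] = -533.6820 N (compression)
  F[2-3] = +100.9945 N (tension)
  F[2-4] = +163.0714 N (tension)
  F[3-4] = -428.1155 N (compression)
  Rx@0 = +685.5500 N
  Ry@0 = +660.8484 N
  Ry@4 = +395.8416 N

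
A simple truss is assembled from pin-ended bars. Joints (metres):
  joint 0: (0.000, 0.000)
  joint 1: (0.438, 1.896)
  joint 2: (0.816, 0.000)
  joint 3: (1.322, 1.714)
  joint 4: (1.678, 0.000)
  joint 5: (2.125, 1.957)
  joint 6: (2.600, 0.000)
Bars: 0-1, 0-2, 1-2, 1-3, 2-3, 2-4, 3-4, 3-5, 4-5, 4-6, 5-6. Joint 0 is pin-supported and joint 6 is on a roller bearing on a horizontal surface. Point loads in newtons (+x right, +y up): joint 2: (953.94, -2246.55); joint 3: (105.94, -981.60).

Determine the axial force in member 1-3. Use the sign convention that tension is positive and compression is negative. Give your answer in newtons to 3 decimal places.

N=7 nodes, M=11 members, R=3 reactions → 2N=14, M+R=14
member 0 (0-1): L=1.9459, (cx,cy)=(0.2251,0.9743)
member 1 (0-2): L=0.8160, (cx,cy)=(1.0000,0.0000)
member 2 (1-2): L=1.9333, (cx,cy)=(0.1955,-0.9807)
member 3 (1-3): L=0.9025, (cx,cy)=(0.9795,-0.2017)
member 4 (2-3): L=1.7871, (cx,cy)=(0.2831,0.9591)
member 5 (2-4): L=0.8620, (cx,cy)=(1.0000,0.0000)
member 6 (3-4): L=1.7506, (cx,cy)=(0.2034,-0.9791)
member 7 (3-5): L=0.8390, (cx,cy)=(0.9571,0.2896)
member 8 (4-5): L=2.0074, (cx,cy)=(0.2227,0.9749)
member 9 (4-6): L=0.9220, (cx,cy)=(1.0000,0.0000)
member 10 (5-6): L=2.0138, (cx,cy)=(0.2359,-0.9718)
solve A·x = −loads:
  F[0-1] = -2005.5994 N (compression)
  F[0-2] = +1511.3097 N (tension)
  F[1-2] = +2176.7075 N (tension)
  F[1-3] = -895.4124 N (compression)
  F[2-3] = +116.6256 N (tension)
  F[2-4] = +949.9371 N (tension)
  F[3-4] = -1500.4952 N (compression)
  F[3-5] = -673.6720 N (compression)
  F[4-5] = +1506.9769 N (tension)
  F[4-6] = +309.2271 N (tension)
  F[5-6] = -1311.0064 N (compression)
  Rx@0 = -1059.8800 N
  Ry@0 = +1954.1342 N
  Ry@6 = +1274.0158 N

-895.412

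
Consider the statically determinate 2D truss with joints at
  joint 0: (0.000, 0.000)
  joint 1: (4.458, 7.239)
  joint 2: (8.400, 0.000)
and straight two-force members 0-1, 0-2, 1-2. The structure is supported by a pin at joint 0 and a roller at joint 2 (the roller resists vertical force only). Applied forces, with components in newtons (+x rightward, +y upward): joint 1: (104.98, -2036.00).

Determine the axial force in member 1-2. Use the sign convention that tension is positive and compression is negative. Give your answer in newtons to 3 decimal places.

-1333.370

N=3 nodes, M=3 members, R=3 reactions → 2N=6, M+R=6
member 0 (0-1): L=8.5016, (cx,cy)=(0.5244,0.8515)
member 1 (0-2): L=8.4000, (cx,cy)=(1.0000,0.0000)
member 2 (1-2): L=8.2427, (cx,cy)=(0.4782,-0.8782)
solve A·x = −loads:
  F[0-1] = -1015.8626 N (compression)
  F[0-2] = +637.6709 N (tension)
  F[1-2] = -1333.3701 N (compression)
  Rx@0 = -104.9800 N
  Ry@0 = +864.9955 N
  Ry@2 = +1171.0045 N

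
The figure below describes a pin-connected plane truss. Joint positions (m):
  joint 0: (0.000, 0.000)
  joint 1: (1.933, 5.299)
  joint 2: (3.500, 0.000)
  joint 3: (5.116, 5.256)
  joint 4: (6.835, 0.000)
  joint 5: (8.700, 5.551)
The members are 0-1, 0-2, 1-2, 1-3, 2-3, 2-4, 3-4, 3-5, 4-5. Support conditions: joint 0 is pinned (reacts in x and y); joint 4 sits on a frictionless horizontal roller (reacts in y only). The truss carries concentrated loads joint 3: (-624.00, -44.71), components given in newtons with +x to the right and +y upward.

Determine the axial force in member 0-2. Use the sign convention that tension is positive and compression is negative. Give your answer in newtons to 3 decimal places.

N=6 nodes, M=9 members, R=3 reactions → 2N=12, M+R=12
member 0 (0-1): L=5.6406, (cx,cy)=(0.3427,0.9394)
member 1 (0-2): L=3.5000, (cx,cy)=(1.0000,0.0000)
member 2 (1-2): L=5.5258, (cx,cy)=(0.2836,-0.9589)
member 3 (1-3): L=3.1833, (cx,cy)=(0.9999,-0.0135)
member 4 (2-3): L=5.4988, (cx,cy)=(0.2939,0.9558)
member 5 (2-4): L=3.3350, (cx,cy)=(1.0000,0.0000)
member 6 (3-4): L=5.5300, (cx,cy)=(0.3109,-0.9505)
member 7 (3-5): L=3.5961, (cx,cy)=(0.9966,0.0820)
member 8 (4-5): L=5.8559, (cx,cy)=(0.3185,0.9479)
solve A·x = −loads:
  F[0-1] = -522.7442 N (compression)
  F[0-2] = -444.8573 N (compression)
  F[1-2] = +516.7004 N (tension)
  F[1-3] = -325.6967 N (compression)
  F[2-3] = -518.3803 N (compression)
  F[2-4] = -145.9907 N (compression)
  F[3-4] = +469.6471 N (tension)
  F[3-5] = +0.0000 N (tension)
  F[4-5] = +0.0000 N (tension)
  Rx@0 = +624.0000 N
  Ry@0 = +491.0900 N
  Ry@4 = -446.3800 N

-444.857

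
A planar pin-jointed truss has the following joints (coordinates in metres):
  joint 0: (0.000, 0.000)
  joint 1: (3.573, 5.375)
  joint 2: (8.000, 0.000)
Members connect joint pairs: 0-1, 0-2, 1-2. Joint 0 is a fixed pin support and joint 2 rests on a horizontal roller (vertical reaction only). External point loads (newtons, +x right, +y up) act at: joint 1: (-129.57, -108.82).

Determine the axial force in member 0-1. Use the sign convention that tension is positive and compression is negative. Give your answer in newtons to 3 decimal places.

-176.843

N=3 nodes, M=3 members, R=3 reactions → 2N=6, M+R=6
member 0 (0-1): L=6.4542, (cx,cy)=(0.5536,0.8328)
member 1 (0-2): L=8.0000, (cx,cy)=(1.0000,0.0000)
member 2 (1-2): L=6.9634, (cx,cy)=(0.6358,-0.7719)
solve A·x = −loads:
  F[0-1] = -176.8434 N (compression)
  F[0-2] = -31.6711 N (compression)
  F[1-2] = +49.8166 N (tension)
  Rx@0 = +129.5700 N
  Ry@0 = +147.2731 N
  Ry@2 = -38.4531 N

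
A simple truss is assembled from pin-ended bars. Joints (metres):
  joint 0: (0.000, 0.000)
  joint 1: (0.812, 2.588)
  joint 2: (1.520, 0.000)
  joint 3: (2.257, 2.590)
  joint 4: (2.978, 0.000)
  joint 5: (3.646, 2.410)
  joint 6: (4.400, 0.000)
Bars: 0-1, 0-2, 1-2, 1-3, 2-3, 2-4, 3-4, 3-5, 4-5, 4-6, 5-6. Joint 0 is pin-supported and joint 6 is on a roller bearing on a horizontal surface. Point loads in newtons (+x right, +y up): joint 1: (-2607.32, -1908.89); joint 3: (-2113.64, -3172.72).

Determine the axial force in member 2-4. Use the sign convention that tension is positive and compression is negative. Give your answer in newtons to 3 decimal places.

N=7 nodes, M=11 members, R=3 reactions → 2N=14, M+R=14
member 0 (0-1): L=2.7124, (cx,cy)=(0.2994,0.9541)
member 1 (0-2): L=1.5200, (cx,cy)=(1.0000,0.0000)
member 2 (1-2): L=2.6831, (cx,cy)=(0.2639,-0.9646)
member 3 (1-3): L=1.4450, (cx,cy)=(1.0000,0.0014)
member 4 (2-3): L=2.6928, (cx,cy)=(0.2737,0.9618)
member 5 (2-4): L=1.4580, (cx,cy)=(1.0000,0.0000)
member 6 (3-4): L=2.6885, (cx,cy)=(0.2682,-0.9634)
member 7 (3-5): L=1.4006, (cx,cy)=(0.9917,-0.1285)
member 8 (4-5): L=2.5009, (cx,cy)=(0.2671,0.9637)
member 9 (4-6): L=1.4220, (cx,cy)=(1.0000,0.0000)
member 10 (5-6): L=2.5252, (cx,cy)=(0.2986,-0.9544)
solve A·x = −loads:
  F[0-1] = -6162.2261 N (compression)
  F[0-2] = -2876.1966 N (compression)
  F[1-2] = +4116.1664 N (tension)
  F[1-3] = -323.5939 N (compression)
  F[2-3] = -4127.8900 N (compression)
  F[2-4] = -660.2802 N (compression)
  F[3-4] = +767.2070 N (tension)
  F[3-5] = +458.3306 N (tension)
  F[4-5] = -766.9696 N (compression)
  F[4-6] = -249.6664 N (compression)
  F[5-6] = +836.1495 N (tension)
  Rx@0 = +4720.9600 N
  Ry@0 = +5879.6155 N
  Ry@6 = -798.0055 N

-660.280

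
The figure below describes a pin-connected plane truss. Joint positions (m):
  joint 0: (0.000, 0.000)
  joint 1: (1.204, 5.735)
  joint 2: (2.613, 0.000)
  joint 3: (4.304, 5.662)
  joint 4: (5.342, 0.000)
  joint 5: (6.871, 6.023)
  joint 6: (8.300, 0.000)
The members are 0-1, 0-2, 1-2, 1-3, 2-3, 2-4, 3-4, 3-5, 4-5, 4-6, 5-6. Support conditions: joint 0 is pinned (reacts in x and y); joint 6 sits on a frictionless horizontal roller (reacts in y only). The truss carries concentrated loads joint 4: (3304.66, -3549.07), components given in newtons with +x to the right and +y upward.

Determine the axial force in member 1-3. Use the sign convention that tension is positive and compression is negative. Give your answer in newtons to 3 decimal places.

N=7 nodes, M=11 members, R=3 reactions → 2N=14, M+R=14
member 0 (0-1): L=5.8600, (cx,cy)=(0.2055,0.9787)
member 1 (0-2): L=2.6130, (cx,cy)=(1.0000,0.0000)
member 2 (1-2): L=5.9055, (cx,cy)=(0.2386,-0.9711)
member 3 (1-3): L=3.1009, (cx,cy)=(0.9997,-0.0235)
member 4 (2-3): L=5.9091, (cx,cy)=(0.2862,0.9582)
member 5 (2-4): L=2.7290, (cx,cy)=(1.0000,0.0000)
member 6 (3-4): L=5.7564, (cx,cy)=(0.1803,-0.9836)
member 7 (3-5): L=2.5923, (cx,cy)=(0.9903,0.1393)
member 8 (4-5): L=6.2140, (cx,cy)=(0.2461,0.9693)
member 9 (4-6): L=2.9580, (cx,cy)=(1.0000,0.0000)
member 10 (5-6): L=6.1902, (cx,cy)=(0.2308,-0.9730)
solve A·x = −loads:
  F[0-1] = -1292.4102 N (compression)
  F[0-2] = +3570.1986 N (tension)
  F[1-2] = +1316.5068 N (tension)
  F[1-3] = -579.8036 N (compression)
  F[2-3] = -1334.2874 N (compression)
  F[2-4] = +4266.1329 N (tension)
  F[3-4] = +1119.5855 N (tension)
  F[3-5] = -1174.8067 N (compression)
  F[4-5] = +2525.4812 N (tension)
  F[4-6] = +541.9506 N (tension)
  F[5-6] = -2347.6435 N (compression)
  Rx@0 = -3304.6600 N
  Ry@0 = +1264.8372 N
  Ry@6 = +2284.2328 N

-579.804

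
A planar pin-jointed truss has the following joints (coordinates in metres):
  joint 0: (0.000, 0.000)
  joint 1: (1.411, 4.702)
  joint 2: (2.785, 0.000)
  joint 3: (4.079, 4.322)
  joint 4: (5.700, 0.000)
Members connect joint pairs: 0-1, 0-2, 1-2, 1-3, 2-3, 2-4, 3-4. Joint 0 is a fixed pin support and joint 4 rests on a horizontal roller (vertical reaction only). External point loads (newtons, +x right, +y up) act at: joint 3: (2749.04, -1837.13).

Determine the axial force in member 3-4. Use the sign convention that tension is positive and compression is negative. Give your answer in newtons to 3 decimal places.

N=5 nodes, M=7 members, R=3 reactions → 2N=10, M+R=10
member 0 (0-1): L=4.9091, (cx,cy)=(0.2874,0.9578)
member 1 (0-2): L=2.7850, (cx,cy)=(1.0000,0.0000)
member 2 (1-2): L=4.8986, (cx,cy)=(0.2805,-0.9599)
member 3 (1-3): L=2.6949, (cx,cy)=(0.9900,-0.1410)
member 4 (2-3): L=4.5116, (cx,cy)=(0.2868,0.9580)
member 5 (2-4): L=2.9150, (cx,cy)=(1.0000,0.0000)
member 6 (3-4): L=4.6160, (cx,cy)=(0.3512,-0.9363)
solve A·x = −loads:
  F[0-1] = +1630.8073 N (tension)
  F[0-2] = +2280.3091 N (tension)
  F[1-2] = -1770.5606 N (compression)
  F[1-3] = +975.0907 N (tension)
  F[2-3] = +1774.0229 N (tension)
  F[2-4] = +1274.8679 N (tension)
  F[3-4] = -3630.3346 N (compression)
  Rx@0 = -2749.0400 N
  Ry@0 = -1561.9935 N
  Ry@4 = +3399.1235 N

-3630.335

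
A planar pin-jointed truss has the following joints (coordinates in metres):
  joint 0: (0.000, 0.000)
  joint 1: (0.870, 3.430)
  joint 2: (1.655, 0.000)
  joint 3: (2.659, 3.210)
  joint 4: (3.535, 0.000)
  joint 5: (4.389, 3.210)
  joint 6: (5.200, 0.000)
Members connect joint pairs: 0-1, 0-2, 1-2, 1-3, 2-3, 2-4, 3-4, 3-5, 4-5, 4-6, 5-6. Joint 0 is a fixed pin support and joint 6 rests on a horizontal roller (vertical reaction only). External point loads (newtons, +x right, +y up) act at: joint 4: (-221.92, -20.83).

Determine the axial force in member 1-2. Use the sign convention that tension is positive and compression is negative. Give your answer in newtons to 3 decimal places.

N=7 nodes, M=11 members, R=3 reactions → 2N=14, M+R=14
member 0 (0-1): L=3.5386, (cx,cy)=(0.2459,0.9693)
member 1 (0-2): L=1.6550, (cx,cy)=(1.0000,0.0000)
member 2 (1-2): L=3.5187, (cx,cy)=(0.2231,-0.9748)
member 3 (1-3): L=1.8025, (cx,cy)=(0.9925,-0.1221)
member 4 (2-3): L=3.3633, (cx,cy)=(0.2985,0.9544)
member 5 (2-4): L=1.8800, (cx,cy)=(1.0000,0.0000)
member 6 (3-4): L=3.3274, (cx,cy)=(0.2633,-0.9647)
member 7 (3-5): L=1.7300, (cx,cy)=(1.0000,0.0000)
member 8 (4-5): L=3.3217, (cx,cy)=(0.2571,0.9664)
member 9 (4-6): L=1.6650, (cx,cy)=(1.0000,0.0000)
member 10 (5-6): L=3.3109, (cx,cy)=(0.2450,-0.9695)
solve A·x = −loads:
  F[0-1] = -6.8808 N (compression)
  F[0-2] = -220.2283 N (compression)
  F[1-2] = +7.2598 N (tension)
  F[1-3] = -3.3363 N (compression)
  F[2-3] = -7.4149 N (compression)
  F[2-4] = -216.3952 N (compression)
  F[3-4] = +6.9135 N (tension)
  F[3-5] = -7.3449 N (compression)
  F[4-5] = +14.6530 N (tension)
  F[4-6] = +3.5776 N (tension)
  F[5-6] = -14.6053 N (compression)
  Rx@0 = +221.9200 N
  Ry@0 = +6.6696 N
  Ry@6 = +14.1604 N

7.260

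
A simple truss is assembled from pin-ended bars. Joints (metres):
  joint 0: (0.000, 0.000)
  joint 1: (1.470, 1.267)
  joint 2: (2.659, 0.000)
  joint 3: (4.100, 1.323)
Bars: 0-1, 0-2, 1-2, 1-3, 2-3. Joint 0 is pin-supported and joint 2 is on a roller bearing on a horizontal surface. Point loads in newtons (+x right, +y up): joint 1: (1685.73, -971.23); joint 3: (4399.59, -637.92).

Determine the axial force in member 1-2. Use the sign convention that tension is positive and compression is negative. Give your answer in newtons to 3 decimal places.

N=4 nodes, M=5 members, R=3 reactions → 2N=8, M+R=8
member 0 (0-1): L=1.9407, (cx,cy)=(0.7575,0.6529)
member 1 (0-2): L=2.6590, (cx,cy)=(1.0000,0.0000)
member 2 (1-2): L=1.7375, (cx,cy)=(0.6843,-0.7292)
member 3 (1-3): L=2.6306, (cx,cy)=(0.9998,0.0213)
member 4 (2-3): L=1.9562, (cx,cy)=(0.7366,0.6763)
solve A·x = −loads:
  F[0-1] = +4447.5987 N (tension)
  F[0-2] = +2716.3909 N (tension)
  F[1-2] = -5161.6794 N (compression)
  F[1-3] = +5216.5432 N (tension)
  F[2-3] = -1107.4465 N (compression)
  Rx@0 = -6085.3200 N
  Ry@0 = -2903.6960 N
  Ry@2 = +4512.8460 N

-5161.679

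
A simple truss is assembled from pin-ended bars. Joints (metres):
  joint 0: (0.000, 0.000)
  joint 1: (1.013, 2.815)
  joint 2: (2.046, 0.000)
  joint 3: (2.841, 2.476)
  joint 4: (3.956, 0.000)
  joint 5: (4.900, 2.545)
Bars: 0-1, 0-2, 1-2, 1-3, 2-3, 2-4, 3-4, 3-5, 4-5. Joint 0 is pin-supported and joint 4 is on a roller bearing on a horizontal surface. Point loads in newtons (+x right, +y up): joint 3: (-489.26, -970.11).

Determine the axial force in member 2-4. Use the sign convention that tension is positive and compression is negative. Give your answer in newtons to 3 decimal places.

N=6 nodes, M=9 members, R=3 reactions → 2N=12, M+R=12
member 0 (0-1): L=2.9917, (cx,cy)=(0.3386,0.9409)
member 1 (0-2): L=2.0460, (cx,cy)=(1.0000,0.0000)
member 2 (1-2): L=2.9986, (cx,cy)=(0.3445,-0.9388)
member 3 (1-3): L=1.8592, (cx,cy)=(0.9832,-0.1823)
member 4 (2-3): L=2.6005, (cx,cy)=(0.3057,0.9521)
member 5 (2-4): L=1.9100, (cx,cy)=(1.0000,0.0000)
member 6 (3-4): L=2.7155, (cx,cy)=(0.4106,-0.9118)
member 7 (3-5): L=2.0602, (cx,cy)=(0.9994,0.0335)
member 8 (4-5): L=2.7144, (cx,cy)=(0.3478,0.9376)
solve A·x = −loads:
  F[0-1] = -616.0354 N (compression)
  F[0-2] = -280.6697 N (compression)
  F[1-2] = +706.7429 N (tension)
  F[1-3] = -459.7707 N (compression)
  F[2-3] = -696.8423 N (compression)
  F[2-4] = +175.8349 N (tension)
  F[3-4] = -428.2288 N (compression)
  F[3-5] = +0.0000 N (tension)
  F[4-5] = -0.0000 N (compression)
  Rx@0 = +489.2600 N
  Ry@0 = +579.6462 N
  Ry@4 = +390.4638 N

175.835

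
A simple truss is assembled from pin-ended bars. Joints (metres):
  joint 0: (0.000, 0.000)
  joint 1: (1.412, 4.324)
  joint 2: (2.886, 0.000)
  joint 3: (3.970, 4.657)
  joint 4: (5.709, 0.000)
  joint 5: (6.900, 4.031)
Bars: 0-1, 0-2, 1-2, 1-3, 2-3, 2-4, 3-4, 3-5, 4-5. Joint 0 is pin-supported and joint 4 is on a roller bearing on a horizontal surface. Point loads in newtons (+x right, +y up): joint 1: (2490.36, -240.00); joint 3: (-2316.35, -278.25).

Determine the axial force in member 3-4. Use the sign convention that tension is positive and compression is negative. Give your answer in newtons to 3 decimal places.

-266.367

N=6 nodes, M=9 members, R=3 reactions → 2N=12, M+R=12
member 0 (0-1): L=4.5487, (cx,cy)=(0.3104,0.9506)
member 1 (0-2): L=2.8860, (cx,cy)=(1.0000,0.0000)
member 2 (1-2): L=4.5683, (cx,cy)=(0.3227,-0.9465)
member 3 (1-3): L=2.5796, (cx,cy)=(0.9916,0.1291)
member 4 (2-3): L=4.7815, (cx,cy)=(0.2267,0.9740)
member 5 (2-4): L=2.8230, (cx,cy)=(1.0000,0.0000)
member 6 (3-4): L=4.9711, (cx,cy)=(0.3498,-0.9368)
member 7 (3-5): L=2.9961, (cx,cy)=(0.9779,-0.2089)
member 8 (4-5): L=4.2033, (cx,cy)=(0.2834,0.9590)
solve A·x = −loads:
  F[0-1] = -282.6771 N (compression)
  F[0-2] = +261.7581 N (tension)
  F[1-2] = -310.4691 N (compression)
  F[1-3] = -2498.8416 N (compression)
  F[2-3] = +301.7199 N (tension)
  F[2-4] = +93.1812 N (tension)
  F[3-4] = -266.3672 N (compression)
  F[3-5] = -0.0000 N (tension)
  F[4-5] = +0.0000 N (tension)
  Rx@0 = -174.0100 N
  Ry@0 = +268.7129 N
  Ry@4 = +249.5371 N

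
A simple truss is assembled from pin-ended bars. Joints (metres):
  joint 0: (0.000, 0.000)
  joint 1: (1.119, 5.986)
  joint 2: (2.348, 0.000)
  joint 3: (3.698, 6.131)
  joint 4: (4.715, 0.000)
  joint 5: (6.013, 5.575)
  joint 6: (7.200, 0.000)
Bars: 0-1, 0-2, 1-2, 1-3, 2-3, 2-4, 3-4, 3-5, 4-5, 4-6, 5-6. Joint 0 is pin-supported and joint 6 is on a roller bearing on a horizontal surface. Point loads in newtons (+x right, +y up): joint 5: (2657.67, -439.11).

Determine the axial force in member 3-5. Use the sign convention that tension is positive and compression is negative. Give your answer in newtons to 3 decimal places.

1635.478

N=7 nodes, M=11 members, R=3 reactions → 2N=14, M+R=14
member 0 (0-1): L=6.0897, (cx,cy)=(0.1838,0.9830)
member 1 (0-2): L=2.3480, (cx,cy)=(1.0000,0.0000)
member 2 (1-2): L=6.1109, (cx,cy)=(0.2011,-0.9796)
member 3 (1-3): L=2.5831, (cx,cy)=(0.9984,0.0561)
member 4 (2-3): L=6.2779, (cx,cy)=(0.2150,0.9766)
member 5 (2-4): L=2.3670, (cx,cy)=(1.0000,0.0000)
member 6 (3-4): L=6.2148, (cx,cy)=(0.1636,-0.9865)
member 7 (3-5): L=2.3808, (cx,cy)=(0.9723,-0.2335)
member 8 (4-5): L=5.7241, (cx,cy)=(0.2268,0.9740)
member 9 (4-6): L=2.4850, (cx,cy)=(1.0000,0.0000)
member 10 (5-6): L=5.7000, (cx,cy)=(0.2082,-0.9781)
solve A·x = −loads:
  F[0-1] = +2019.8496 N (tension)
  F[0-2] = +2286.5163 N (tension)
  F[1-2] = -1982.6816 N (compression)
  F[1-3] = +771.1211 N (tension)
  F[2-3] = +1988.6954 N (tension)
  F[2-4] = +1460.1136 N (tension)
  F[3-4] = -2399.7417 N (compression)
  F[3-5] = +1635.4778 N (tension)
  F[4-5] = +2430.7111 N (tension)
  F[4-6] = +516.2261 N (tension)
  F[5-6] = -2478.9135 N (compression)
  Rx@0 = -2657.6700 N
  Ry@0 = -1985.4565 N
  Ry@6 = +2424.5665 N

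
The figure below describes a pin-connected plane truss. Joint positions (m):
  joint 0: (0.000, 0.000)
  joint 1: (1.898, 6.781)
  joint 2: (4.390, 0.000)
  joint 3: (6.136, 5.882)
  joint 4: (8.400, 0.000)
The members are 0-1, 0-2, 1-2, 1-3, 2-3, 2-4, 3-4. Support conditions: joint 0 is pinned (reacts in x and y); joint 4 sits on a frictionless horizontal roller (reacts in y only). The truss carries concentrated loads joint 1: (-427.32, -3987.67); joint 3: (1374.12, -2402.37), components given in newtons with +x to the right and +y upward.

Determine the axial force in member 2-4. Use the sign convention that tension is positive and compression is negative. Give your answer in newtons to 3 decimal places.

N=5 nodes, M=7 members, R=3 reactions → 2N=10, M+R=10
member 0 (0-1): L=7.0416, (cx,cy)=(0.2695,0.9630)
member 1 (0-2): L=4.3900, (cx,cy)=(1.0000,0.0000)
member 2 (1-2): L=7.2244, (cx,cy)=(0.3449,-0.9386)
member 3 (1-3): L=4.3323, (cx,cy)=(0.9782,-0.2075)
member 4 (2-3): L=6.1357, (cx,cy)=(0.2846,0.9587)
member 5 (2-4): L=4.0100, (cx,cy)=(1.0000,0.0000)
member 6 (3-4): L=6.3027, (cx,cy)=(0.3592,-0.9333)
solve A·x = −loads:
  F[0-1] = -3236.6830 N (compression)
  F[0-2] = +1819.2167 N (tension)
  F[1-2] = -897.0595 N (compression)
  F[1-3] = -138.6821 N (compression)
  F[2-3] = +878.3141 N (tension)
  F[2-4] = +1259.8454 N (tension)
  F[3-4] = -3507.2381 N (compression)
  Rx@0 = -946.8000 N
  Ry@0 = +3116.8904 N
  Ry@4 = +3273.1496 N

1259.845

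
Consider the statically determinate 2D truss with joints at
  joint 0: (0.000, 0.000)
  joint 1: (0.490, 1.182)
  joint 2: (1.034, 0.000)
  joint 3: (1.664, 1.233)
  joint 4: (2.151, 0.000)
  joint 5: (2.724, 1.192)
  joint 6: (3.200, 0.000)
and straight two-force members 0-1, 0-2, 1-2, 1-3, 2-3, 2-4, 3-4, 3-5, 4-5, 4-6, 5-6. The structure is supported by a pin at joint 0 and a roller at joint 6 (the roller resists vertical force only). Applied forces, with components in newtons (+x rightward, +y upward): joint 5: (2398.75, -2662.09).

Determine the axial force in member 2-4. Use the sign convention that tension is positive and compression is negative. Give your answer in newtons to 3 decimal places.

N=7 nodes, M=11 members, R=3 reactions → 2N=14, M+R=14
member 0 (0-1): L=1.2795, (cx,cy)=(0.3829,0.9238)
member 1 (0-2): L=1.0340, (cx,cy)=(1.0000,0.0000)
member 2 (1-2): L=1.3012, (cx,cy)=(0.4181,-0.9084)
member 3 (1-3): L=1.1751, (cx,cy)=(0.9991,0.0434)
member 4 (2-3): L=1.3846, (cx,cy)=(0.4550,0.8905)
member 5 (2-4): L=1.1170, (cx,cy)=(1.0000,0.0000)
member 6 (3-4): L=1.3257, (cx,cy)=(0.3674,-0.9301)
member 7 (3-5): L=1.0608, (cx,cy)=(0.9993,-0.0387)
member 8 (4-5): L=1.3226, (cx,cy)=(0.4332,0.9013)
member 9 (4-6): L=1.0490, (cx,cy)=(1.0000,0.0000)
member 10 (5-6): L=1.2835, (cx,cy)=(0.3709,-0.9287)
solve A·x = −loads:
  F[0-1] = +538.6070 N (tension)
  F[0-2] = +2192.4905 N (tension)
  F[1-2] = -527.3081 N (compression)
  F[1-3] = +427.1207 N (tension)
  F[2-3] = +537.9169 N (tension)
  F[2-4] = +1727.2815 N (tension)
  F[3-4] = -571.6089 N (compression)
  F[3-5] = +882.1113 N (tension)
  F[4-5] = +589.8780 N (tension)
  F[4-6] = +1261.7348 N (tension)
  F[5-6] = -3402.2478 N (compression)
  Rx@0 = -2398.7500 N
  Ry@0 = -497.5485 N
  Ry@6 = +3159.6385 N

1727.281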